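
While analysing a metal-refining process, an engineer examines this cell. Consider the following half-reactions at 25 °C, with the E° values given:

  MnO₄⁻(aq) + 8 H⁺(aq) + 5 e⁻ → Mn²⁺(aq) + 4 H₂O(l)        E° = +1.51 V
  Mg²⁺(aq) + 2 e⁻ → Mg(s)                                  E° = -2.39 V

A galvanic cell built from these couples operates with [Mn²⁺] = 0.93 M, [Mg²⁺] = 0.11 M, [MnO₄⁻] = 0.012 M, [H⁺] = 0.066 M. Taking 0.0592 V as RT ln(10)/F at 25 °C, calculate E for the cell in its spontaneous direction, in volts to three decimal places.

+3.794 V

MnO₄⁻/Mn²⁺ is the cathode (higher E°), Mg²⁺/Mg the anode: E°cell = +1.51 − (-2.39) = +3.90 V, n = 10.
Overall: 2 MnO₄⁻(aq) + 16 H⁺(aq) + 5 Mg(s) → 2 Mn²⁺(aq) + 8 H₂O(l) + 5 Mg²⁺(aq)
Q = [Mn²⁺]^2·[Mg²⁺]^5 / ([MnO₄⁻]^2·[H⁺]^16); log Q = 17.873.
E = E° − (0.0592/n) log Q = +3.90 − (0.0592/10)(17.873) = +3.794 V.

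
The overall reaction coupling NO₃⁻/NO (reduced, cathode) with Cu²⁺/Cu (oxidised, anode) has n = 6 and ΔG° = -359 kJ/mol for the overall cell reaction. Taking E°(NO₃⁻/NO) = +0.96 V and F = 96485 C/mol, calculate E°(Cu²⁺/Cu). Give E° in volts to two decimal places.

E°cell = −ΔG°/(nF) = −(-359×10³)/((6)(96485)) = +0.620 V.
Since NO₃⁻/NO is the cathode and Cu²⁺/Cu the anode, E°cell = E°(NO₃⁻/NO) − E°(Cu²⁺/Cu).
So E°(Cu²⁺/Cu) = E°(NO₃⁻/NO) − E°cell = (+0.96) − (+0.620) = +0.34 V.

+0.34 V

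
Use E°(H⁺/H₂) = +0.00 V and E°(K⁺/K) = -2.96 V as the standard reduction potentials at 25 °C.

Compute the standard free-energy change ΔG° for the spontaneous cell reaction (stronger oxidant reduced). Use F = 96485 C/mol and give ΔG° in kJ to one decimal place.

-571.2 kJ

H⁺/H₂ (E° = +0.00 V) is the cathode; K⁺/K (E° = -2.96 V) is the anode, so E°cell = +2.96 V.
Balancing electrons gives n = 2 (lcm of 2 and 1).
ΔG° = −nFE° = −(2)(96485)(+2.96) = -571,191 J = -571.2 kJ.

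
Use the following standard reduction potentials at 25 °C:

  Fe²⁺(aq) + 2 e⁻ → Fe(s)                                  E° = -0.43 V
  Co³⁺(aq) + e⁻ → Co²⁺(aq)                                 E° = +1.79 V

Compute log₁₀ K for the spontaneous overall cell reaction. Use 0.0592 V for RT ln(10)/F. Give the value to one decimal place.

Cathode: Co³⁺/Co²⁺; anode: Fe²⁺/Fe. E°cell = +2.22 V, n = 2.
log K = nE°cell / 0.0592 = (2)(+2.22) / 0.0592 = 75.0.

75.0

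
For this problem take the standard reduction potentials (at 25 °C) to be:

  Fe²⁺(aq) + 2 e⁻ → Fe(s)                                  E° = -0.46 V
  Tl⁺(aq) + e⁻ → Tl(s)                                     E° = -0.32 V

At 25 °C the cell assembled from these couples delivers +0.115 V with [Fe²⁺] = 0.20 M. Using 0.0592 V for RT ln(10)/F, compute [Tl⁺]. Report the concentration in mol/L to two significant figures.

0.17 M

Tl⁺/Tl is the cathode, Fe²⁺/Fe the anode: E°cell = +0.14 V, n = 2.
Overall reaction: 2 Tl⁺(aq) + Fe(s) → 2 Tl(s) + Fe²⁺(aq); Q = [Fe²⁺]^1/[Tl⁺]^2.
From E = E° − (0.0592/n) log Q: log Q = (E° − E)·n/0.0592 = (+0.14 − (+0.115))·2/0.0592 = 0.8446.
So 2·log[Tl⁺] = 1·log(0.2) − log Q = -0.6990 − (0.8446) = -1.5436; log[Tl⁺] = -1.5436 / 2 = -0.7718; [Tl⁺] = 10^(-0.7718) ≈ 0.17 M.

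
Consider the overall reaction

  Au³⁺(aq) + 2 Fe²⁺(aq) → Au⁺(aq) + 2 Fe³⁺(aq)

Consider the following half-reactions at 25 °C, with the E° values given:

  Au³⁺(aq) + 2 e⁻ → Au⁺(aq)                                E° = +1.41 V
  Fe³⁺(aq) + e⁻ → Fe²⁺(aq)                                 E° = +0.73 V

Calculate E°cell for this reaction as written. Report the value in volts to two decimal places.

The Au³⁺/Au⁺ couple has the higher reduction potential, so it is the cathode; Fe³⁺/Fe²⁺ is oxidised at the anode.
E°cell = E°(cathode) − E°(anode) = (+1.41) − (+0.73) = +0.68 V.
Since E°cell > 0, the reaction is spontaneous under standard conditions.

+0.68 V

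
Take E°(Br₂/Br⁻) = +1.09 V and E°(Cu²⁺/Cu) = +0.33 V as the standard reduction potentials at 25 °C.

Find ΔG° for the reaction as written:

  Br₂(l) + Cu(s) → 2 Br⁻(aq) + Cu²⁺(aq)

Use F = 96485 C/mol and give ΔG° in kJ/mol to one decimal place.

As written, Br₂/Br⁻ is reduced (cathode) and Cu²⁺/Cu is oxidised (anode), so E°cell = (+1.09) − (+0.33) = +0.76 V.
Balancing electrons gives n = 2.
ΔG° = −nFE° = −(2)(96485)(+0.76) = -146,657 J = -146.7 kJ/mol.

-146.7 kJ/mol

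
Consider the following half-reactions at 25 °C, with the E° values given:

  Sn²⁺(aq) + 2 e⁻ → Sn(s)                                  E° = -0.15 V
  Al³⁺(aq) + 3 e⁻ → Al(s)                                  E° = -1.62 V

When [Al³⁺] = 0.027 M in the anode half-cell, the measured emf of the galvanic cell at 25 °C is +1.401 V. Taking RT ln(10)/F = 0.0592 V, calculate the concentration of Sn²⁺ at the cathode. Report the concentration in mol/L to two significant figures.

0.00042 M

Sn²⁺/Sn is the cathode, Al³⁺/Al the anode: E°cell = +1.47 V, n = 6.
Overall reaction: 3 Sn²⁺(aq) + 2 Al(s) → 3 Sn(s) + 2 Al³⁺(aq); Q = [Al³⁺]^2/[Sn²⁺]^3.
From E = E° − (0.0592/n) log Q: log Q = (E° − E)·n/0.0592 = (+1.47 − (+1.401))·6/0.0592 = 6.9932.
So 3·log[Sn²⁺] = 2·log(0.027) − log Q = -3.1373 − (6.9932) = -10.1305; log[Sn²⁺] = -10.1305 / 3 = -3.3768; [Sn²⁺] = 10^(-3.3768) ≈ 0.00042 M.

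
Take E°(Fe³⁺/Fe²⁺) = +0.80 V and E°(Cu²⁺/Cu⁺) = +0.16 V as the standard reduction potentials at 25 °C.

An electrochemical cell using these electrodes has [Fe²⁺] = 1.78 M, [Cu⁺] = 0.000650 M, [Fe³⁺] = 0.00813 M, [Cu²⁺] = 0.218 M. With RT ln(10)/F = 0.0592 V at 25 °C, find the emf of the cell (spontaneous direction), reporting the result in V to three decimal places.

+0.352 V

Fe³⁺/Fe²⁺ is the cathode (higher E°), Cu²⁺/Cu⁺ the anode: E°cell = +0.80 − (+0.16) = +0.64 V, n = 1.
Overall: Fe³⁺(aq) + Cu⁺(aq) → Fe²⁺(aq) + Cu²⁺(aq)
Q = [Fe²⁺]·[Cu²⁺] / ([Fe³⁺]·[Cu⁺]); log Q = 4.866.
E = E° − (0.0592/n) log Q = +0.64 − (0.0592/1)(4.866) = +0.352 V.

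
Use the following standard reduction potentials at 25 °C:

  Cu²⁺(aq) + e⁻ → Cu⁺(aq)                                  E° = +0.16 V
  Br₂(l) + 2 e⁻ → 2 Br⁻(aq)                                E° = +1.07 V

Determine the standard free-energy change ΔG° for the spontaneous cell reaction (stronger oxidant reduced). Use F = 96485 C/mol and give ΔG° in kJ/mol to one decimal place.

Br₂/Br⁻ (E° = +1.07 V) is the cathode; Cu²⁺/Cu⁺ (E° = +0.16 V) is the anode, so E°cell = +0.91 V.
Balancing electrons gives n = 2 (lcm of 2 and 1).
ΔG° = −nFE° = −(2)(96485)(+0.91) = -175,603 J = -175.6 kJ/mol.

-175.6 kJ/mol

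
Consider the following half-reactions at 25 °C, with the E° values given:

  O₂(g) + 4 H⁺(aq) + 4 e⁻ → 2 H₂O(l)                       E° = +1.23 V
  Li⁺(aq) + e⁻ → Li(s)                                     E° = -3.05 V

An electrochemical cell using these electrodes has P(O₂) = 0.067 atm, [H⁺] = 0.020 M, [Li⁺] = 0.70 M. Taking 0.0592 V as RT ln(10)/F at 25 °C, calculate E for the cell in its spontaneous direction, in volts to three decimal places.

O₂/H₂O is the cathode (higher E°), Li⁺/Li the anode: E°cell = +1.23 − (-3.05) = +4.28 V, n = 4.
Overall: O₂(g) + 4 H⁺(aq) + 4 Li(s) → 2 H₂O(l) + 4 Li⁺(aq)
Q = [Li⁺]^4 / (P(O₂)·[H⁺]^4); log Q = 7.350.
E = E° − (0.0592/n) log Q = +4.28 − (0.0592/4)(7.350) = +4.171 V.

+4.171 V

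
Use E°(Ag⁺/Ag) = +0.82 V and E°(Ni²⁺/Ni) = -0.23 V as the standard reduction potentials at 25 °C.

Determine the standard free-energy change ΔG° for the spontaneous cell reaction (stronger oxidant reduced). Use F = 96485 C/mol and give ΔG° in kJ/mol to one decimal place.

-202.6 kJ/mol

Ag⁺/Ag (E° = +0.82 V) is the cathode; Ni²⁺/Ni (E° = -0.23 V) is the anode, so E°cell = +1.05 V.
Balancing electrons gives n = 2 (lcm of 1 and 2).
ΔG° = −nFE° = −(2)(96485)(+1.05) = -202,618 J = -202.6 kJ/mol.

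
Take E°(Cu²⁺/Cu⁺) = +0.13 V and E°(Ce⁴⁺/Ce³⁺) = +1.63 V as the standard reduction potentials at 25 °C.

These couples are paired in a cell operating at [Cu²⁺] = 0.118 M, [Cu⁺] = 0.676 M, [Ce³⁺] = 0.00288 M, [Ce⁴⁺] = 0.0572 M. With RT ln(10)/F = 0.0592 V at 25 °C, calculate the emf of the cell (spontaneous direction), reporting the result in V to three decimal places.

+1.622 V

Ce⁴⁺/Ce³⁺ is the cathode (higher E°), Cu²⁺/Cu⁺ the anode: E°cell = +1.63 − (+0.13) = +1.50 V, n = 1.
Overall: Ce⁴⁺(aq) + Cu⁺(aq) → Ce³⁺(aq) + Cu²⁺(aq)
Q = [Ce³⁺]·[Cu²⁺] / ([Ce⁴⁺]·[Cu⁺]); log Q = -2.056.
E = E° − (0.0592/n) log Q = +1.50 − (0.0592/1)(-2.056) = +1.622 V.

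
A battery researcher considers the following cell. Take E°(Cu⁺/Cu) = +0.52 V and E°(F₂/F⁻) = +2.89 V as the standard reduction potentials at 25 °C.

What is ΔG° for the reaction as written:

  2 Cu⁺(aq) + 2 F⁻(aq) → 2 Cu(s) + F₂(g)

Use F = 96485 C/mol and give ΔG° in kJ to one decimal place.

+457.3 kJ

As written, Cu⁺/Cu is reduced (cathode) and F₂/F⁻ is oxidised (anode), so E°cell = (+0.52) − (+2.89) = -2.37 V.
Balancing electrons gives n = 2.
ΔG° = −nFE° = −(2)(96485)(-2.37) = 457,339 J = +457.3 kJ.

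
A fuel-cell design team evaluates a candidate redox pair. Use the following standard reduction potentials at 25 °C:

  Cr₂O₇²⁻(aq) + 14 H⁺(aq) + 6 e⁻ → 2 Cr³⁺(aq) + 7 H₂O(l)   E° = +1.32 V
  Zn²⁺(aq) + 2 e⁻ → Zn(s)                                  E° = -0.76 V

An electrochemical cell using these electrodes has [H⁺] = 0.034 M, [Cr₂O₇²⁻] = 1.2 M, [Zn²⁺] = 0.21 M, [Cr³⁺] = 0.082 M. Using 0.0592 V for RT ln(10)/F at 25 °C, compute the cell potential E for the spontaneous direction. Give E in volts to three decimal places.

Cr₂O₇²⁻/Cr³⁺ is the cathode (higher E°), Zn²⁺/Zn the anode: E°cell = +1.32 − (-0.76) = +2.08 V, n = 6.
Overall: Cr₂O₇²⁻(aq) + 14 H⁺(aq) + 3 Zn(s) → 2 Cr³⁺(aq) + 7 H₂O(l) + 3 Zn²⁺(aq)
Q = [Cr³⁺]^2·[Zn²⁺]^3 / ([Cr₂O₇²⁻]·[H⁺]^14); log Q = 16.274.
E = E° − (0.0592/n) log Q = +2.08 − (0.0592/6)(16.274) = +1.919 V.

+1.919 V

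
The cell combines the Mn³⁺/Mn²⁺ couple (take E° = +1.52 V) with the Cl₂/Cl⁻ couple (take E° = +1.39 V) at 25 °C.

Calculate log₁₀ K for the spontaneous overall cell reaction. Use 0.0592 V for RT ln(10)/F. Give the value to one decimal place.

Cathode: Mn³⁺/Mn²⁺; anode: Cl₂/Cl⁻. E°cell = +0.13 V, n = 2.
log K = nE°cell / 0.0592 = (2)(+0.13) / 0.0592 = 4.4.

4.4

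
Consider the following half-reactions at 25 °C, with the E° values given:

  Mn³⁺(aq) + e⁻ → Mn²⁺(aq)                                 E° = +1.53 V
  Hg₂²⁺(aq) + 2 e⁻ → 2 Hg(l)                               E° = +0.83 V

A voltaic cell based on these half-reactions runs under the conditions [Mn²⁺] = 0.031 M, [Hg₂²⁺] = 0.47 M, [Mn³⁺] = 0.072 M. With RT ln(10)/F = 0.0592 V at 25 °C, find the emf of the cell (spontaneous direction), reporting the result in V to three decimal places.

+0.731 V

Mn³⁺/Mn²⁺ is the cathode (higher E°), Hg₂²⁺/Hg the anode: E°cell = +1.53 − (+0.83) = +0.70 V, n = 2.
Overall: 2 Mn³⁺(aq) + 2 Hg(l) → 2 Mn²⁺(aq) + Hg₂²⁺(aq)
Q = [Mn²⁺]^2·[Hg₂²⁺] / ([Mn³⁺]^2); log Q = -1.060.
E = E° − (0.0592/n) log Q = +0.70 − (0.0592/2)(-1.060) = +0.731 V.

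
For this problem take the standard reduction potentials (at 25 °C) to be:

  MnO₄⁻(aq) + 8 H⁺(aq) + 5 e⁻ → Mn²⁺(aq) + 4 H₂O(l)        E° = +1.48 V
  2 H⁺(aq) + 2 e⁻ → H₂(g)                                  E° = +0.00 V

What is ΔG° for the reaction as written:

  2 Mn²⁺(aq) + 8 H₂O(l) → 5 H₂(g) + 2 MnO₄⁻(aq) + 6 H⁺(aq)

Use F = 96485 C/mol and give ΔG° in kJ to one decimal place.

+1428.0 kJ

As written, H⁺/H₂ is reduced (cathode) and MnO₄⁻/Mn²⁺ is oxidised (anode), so E°cell = (+0.00) − (+1.48) = -1.48 V.
Balancing electrons gives n = 10.
ΔG° = −nFE° = −(10)(96485)(-1.48) = 1,427,978 J = +1428.0 kJ.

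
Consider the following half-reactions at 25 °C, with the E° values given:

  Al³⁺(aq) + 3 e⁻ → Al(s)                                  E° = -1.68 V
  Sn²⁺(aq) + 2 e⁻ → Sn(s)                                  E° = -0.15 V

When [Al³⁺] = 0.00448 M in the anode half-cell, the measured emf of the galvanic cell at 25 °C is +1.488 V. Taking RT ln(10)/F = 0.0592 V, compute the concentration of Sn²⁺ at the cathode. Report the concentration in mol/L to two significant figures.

Sn²⁺/Sn is the cathode, Al³⁺/Al the anode: E°cell = +1.53 V, n = 6.
Overall reaction: 3 Sn²⁺(aq) + 2 Al(s) → 3 Sn(s) + 2 Al³⁺(aq); Q = [Al³⁺]^2/[Sn²⁺]^3.
From E = E° − (0.0592/n) log Q: log Q = (E° − E)·n/0.0592 = (+1.53 − (+1.488))·6/0.0592 = 4.2568.
So 3·log[Sn²⁺] = 2·log(0.00448) − log Q = -4.6974 − (4.2568) = -8.9542; log[Sn²⁺] = -8.9542 / 3 = -2.9847; [Sn²⁺] = 10^(-2.9847) ≈ 0.0010 M.

0.0010 M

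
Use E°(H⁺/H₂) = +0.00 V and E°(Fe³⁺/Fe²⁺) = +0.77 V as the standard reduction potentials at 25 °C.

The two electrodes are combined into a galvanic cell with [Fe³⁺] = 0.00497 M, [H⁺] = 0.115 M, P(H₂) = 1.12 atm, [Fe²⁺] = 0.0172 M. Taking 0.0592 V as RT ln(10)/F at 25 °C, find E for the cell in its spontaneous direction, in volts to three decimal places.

+0.795 V

Fe³⁺/Fe²⁺ is the cathode (higher E°), H⁺/H₂ the anode: E°cell = +0.77 − (+0.00) = +0.77 V, n = 2.
Overall: 2 Fe³⁺(aq) + H₂(g) → 2 Fe²⁺(aq) + 2 H⁺(aq)
Q = [Fe²⁺]^2·[H⁺]^2 / ([Fe³⁺]^2·P(H₂)); log Q = -0.849.
E = E° − (0.0592/n) log Q = +0.77 − (0.0592/2)(-0.849) = +0.795 V.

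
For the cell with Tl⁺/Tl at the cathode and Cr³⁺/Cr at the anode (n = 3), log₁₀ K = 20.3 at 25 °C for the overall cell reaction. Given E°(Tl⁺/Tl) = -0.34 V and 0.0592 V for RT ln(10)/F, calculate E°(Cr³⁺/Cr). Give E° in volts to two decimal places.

E°cell = (0.0592/n)·log K = (0.0592/3)(20.3) = +0.401 V.
Since Tl⁺/Tl is the cathode and Cr³⁺/Cr the anode, E°cell = E°(Tl⁺/Tl) − E°(Cr³⁺/Cr).
So E°(Cr³⁺/Cr) = E°(Tl⁺/Tl) − E°cell = (-0.34) − (+0.401) = -0.74 V.

-0.74 V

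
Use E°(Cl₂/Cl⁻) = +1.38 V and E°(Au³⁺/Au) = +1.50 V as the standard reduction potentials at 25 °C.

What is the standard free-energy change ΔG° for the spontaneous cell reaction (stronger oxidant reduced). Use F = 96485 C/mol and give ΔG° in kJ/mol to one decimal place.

-69.5 kJ/mol

Au³⁺/Au (E° = +1.50 V) is the cathode; Cl₂/Cl⁻ (E° = +1.38 V) is the anode, so E°cell = +0.12 V.
Balancing electrons gives n = 6 (lcm of 3 and 2).
ΔG° = −nFE° = −(6)(96485)(+0.12) = -69,469 J = -69.5 kJ/mol.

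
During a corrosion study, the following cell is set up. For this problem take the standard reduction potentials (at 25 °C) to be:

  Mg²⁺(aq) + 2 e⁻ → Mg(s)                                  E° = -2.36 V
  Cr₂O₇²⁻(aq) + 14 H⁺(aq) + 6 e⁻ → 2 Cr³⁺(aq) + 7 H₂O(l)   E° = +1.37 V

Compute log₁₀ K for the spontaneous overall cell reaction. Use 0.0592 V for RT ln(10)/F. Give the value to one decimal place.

Cathode: Cr₂O₇²⁻/Cr³⁺; anode: Mg²⁺/Mg. E°cell = +3.73 V, n = 6.
log K = nE°cell / 0.0592 = (6)(+3.73) / 0.0592 = 378.0.

378.0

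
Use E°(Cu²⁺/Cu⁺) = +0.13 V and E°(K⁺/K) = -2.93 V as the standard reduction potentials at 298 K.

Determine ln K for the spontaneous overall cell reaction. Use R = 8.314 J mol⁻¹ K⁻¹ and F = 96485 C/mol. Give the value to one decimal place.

119.2

Cathode: Cu²⁺/Cu⁺; anode: K⁺/K. E°cell = (+0.13) − (-2.93) = +3.06 V, with n = 1.
ΔG° = −nFE° = −RT ln K, so ln K = nFE°/(RT) = (1)(96485)(+3.06) / ((8.314)(298)) = 119.167.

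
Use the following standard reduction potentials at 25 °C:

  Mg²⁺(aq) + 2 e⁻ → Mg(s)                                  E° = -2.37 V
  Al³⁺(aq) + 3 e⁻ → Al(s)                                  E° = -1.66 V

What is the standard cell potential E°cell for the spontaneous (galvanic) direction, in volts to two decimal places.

+0.71 V

The Al³⁺/Al couple has the higher reduction potential, so it is the cathode; Mg²⁺/Mg is oxidised at the anode.
E°cell = E°(cathode) − E°(anode) = (-1.66) − (-2.37) = +0.71 V.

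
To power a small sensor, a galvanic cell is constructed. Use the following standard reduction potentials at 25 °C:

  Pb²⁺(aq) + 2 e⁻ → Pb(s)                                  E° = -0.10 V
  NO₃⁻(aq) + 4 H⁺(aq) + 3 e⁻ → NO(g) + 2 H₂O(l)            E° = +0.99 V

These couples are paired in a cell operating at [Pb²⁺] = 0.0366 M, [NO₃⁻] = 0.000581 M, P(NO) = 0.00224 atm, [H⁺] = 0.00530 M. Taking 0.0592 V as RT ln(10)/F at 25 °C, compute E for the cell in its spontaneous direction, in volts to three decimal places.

+0.941 V

NO₃⁻/NO is the cathode (higher E°), Pb²⁺/Pb the anode: E°cell = +0.99 − (-0.10) = +1.09 V, n = 6.
Overall: 2 NO₃⁻(aq) + 8 H⁺(aq) + 3 Pb(s) → 2 NO(g) + 4 H₂O(l) + 3 Pb²⁺(aq)
Q = P(NO)^2·[Pb²⁺]^3 / ([NO₃⁻]^2·[H⁺]^8); log Q = 15.068.
E = E° − (0.0592/n) log Q = +1.09 − (0.0592/6)(15.068) = +0.941 V.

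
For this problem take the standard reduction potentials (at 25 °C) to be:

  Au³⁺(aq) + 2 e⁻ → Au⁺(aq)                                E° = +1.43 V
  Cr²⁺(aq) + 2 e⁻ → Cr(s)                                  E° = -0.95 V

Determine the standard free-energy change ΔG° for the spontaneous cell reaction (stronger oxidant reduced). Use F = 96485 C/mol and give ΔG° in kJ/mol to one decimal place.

Au³⁺/Au⁺ (E° = +1.43 V) is the cathode; Cr²⁺/Cr (E° = -0.95 V) is the anode, so E°cell = +2.38 V.
Balancing electrons gives n = 2 (lcm of 2 and 2).
ΔG° = −nFE° = −(2)(96485)(+2.38) = -459,269 J = -459.3 kJ/mol.

-459.3 kJ/mol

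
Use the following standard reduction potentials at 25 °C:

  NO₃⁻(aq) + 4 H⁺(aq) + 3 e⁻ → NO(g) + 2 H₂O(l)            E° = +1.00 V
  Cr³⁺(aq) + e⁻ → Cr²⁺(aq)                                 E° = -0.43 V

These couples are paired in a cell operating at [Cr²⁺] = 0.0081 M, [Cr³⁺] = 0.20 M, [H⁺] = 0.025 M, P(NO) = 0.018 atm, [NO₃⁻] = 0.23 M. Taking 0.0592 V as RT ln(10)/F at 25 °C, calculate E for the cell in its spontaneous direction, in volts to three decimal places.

+1.243 V

NO₃⁻/NO is the cathode (higher E°), Cr³⁺/Cr²⁺ the anode: E°cell = +1.00 − (-0.43) = +1.43 V, n = 3.
Overall: NO₃⁻(aq) + 4 H⁺(aq) + 3 Cr²⁺(aq) → NO(g) + 2 H₂O(l) + 3 Cr³⁺(aq)
Q = P(NO)·[Cr³⁺]^3 / ([NO₃⁻]·[H⁺]^4·[Cr²⁺]^3); log Q = 9.479.
E = E° − (0.0592/n) log Q = +1.43 − (0.0592/3)(9.479) = +1.243 V.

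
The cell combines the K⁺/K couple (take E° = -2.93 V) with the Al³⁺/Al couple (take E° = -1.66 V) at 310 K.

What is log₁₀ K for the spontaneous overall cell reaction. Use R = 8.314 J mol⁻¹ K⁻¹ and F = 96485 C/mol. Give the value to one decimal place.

Cathode: Al³⁺/Al; anode: K⁺/K. E°cell = (-1.66) − (-2.93) = +1.27 V, with n = 3.
ΔG° = −nFE° = −RT ln K, so ln K = nFE°/(RT) = (3)(96485)(+1.27) / ((8.314)(310)) = 142.631.
log₁₀ K = 142.631 / ln 10 = 61.9.

61.9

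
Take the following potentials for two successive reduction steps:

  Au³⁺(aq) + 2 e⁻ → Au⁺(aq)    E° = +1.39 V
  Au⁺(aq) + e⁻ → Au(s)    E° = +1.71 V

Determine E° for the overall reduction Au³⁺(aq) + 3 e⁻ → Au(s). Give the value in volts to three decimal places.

Since ΔG° = −nFE° is additive over sequential reductions, n₃E°₃ = n₁E°₁ + n₂E°₂.
E°₃ = (2×+1.39 + 1×+1.71) / 3 = (+4.490) / 3 = +1.497 V.

+1.497 V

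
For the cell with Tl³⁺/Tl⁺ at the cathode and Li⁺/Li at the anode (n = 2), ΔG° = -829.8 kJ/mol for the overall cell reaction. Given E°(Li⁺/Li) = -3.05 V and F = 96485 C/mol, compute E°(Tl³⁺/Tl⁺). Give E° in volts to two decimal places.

E°cell = −ΔG°/(nF) = −(-829.8×10³)/((2)(96485)) = +4.300 V.
Since Tl³⁺/Tl⁺ is the cathode and Li⁺/Li the anode, E°cell = E°(Tl³⁺/Tl⁺) − E°(Li⁺/Li).
So E°(Tl³⁺/Tl⁺) = E°cell + E°(Li⁺/Li) = +4.300 + (-3.05) = +1.25 V.

+1.25 V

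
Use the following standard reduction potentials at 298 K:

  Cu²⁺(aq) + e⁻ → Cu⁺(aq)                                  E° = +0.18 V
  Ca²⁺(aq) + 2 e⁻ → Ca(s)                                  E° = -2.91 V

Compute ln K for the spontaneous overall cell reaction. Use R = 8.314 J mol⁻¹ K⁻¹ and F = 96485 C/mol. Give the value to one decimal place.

Cathode: Cu²⁺/Cu⁺; anode: Ca²⁺/Ca. E°cell = (+0.18) − (-2.91) = +3.09 V, with n = 2.
ΔG° = −nFE° = −RT ln K, so ln K = nFE°/(RT) = (2)(96485)(+3.09) / ((8.314)(298)) = 240.670.

240.7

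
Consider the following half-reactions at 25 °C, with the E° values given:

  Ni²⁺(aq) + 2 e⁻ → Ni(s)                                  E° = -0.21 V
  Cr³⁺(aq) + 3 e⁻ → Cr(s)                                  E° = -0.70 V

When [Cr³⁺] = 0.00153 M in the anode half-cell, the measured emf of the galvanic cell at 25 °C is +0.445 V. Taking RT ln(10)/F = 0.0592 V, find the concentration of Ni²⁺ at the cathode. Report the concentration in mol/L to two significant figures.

Ni²⁺/Ni is the cathode, Cr³⁺/Cr the anode: E°cell = +0.49 V, n = 6.
Overall reaction: 3 Ni²⁺(aq) + 2 Cr(s) → 3 Ni(s) + 2 Cr³⁺(aq); Q = [Cr³⁺]^2/[Ni²⁺]^3.
From E = E° − (0.0592/n) log Q: log Q = (E° − E)·n/0.0592 = (+0.49 − (+0.445))·6/0.0592 = 4.5608.
So 3·log[Ni²⁺] = 2·log(0.00153) − log Q = -5.6306 − (4.5608) = -10.1914; log[Ni²⁺] = -10.1914 / 3 = -3.3971; [Ni²⁺] = 10^(-3.3971) ≈ 0.00040 M.

0.00040 M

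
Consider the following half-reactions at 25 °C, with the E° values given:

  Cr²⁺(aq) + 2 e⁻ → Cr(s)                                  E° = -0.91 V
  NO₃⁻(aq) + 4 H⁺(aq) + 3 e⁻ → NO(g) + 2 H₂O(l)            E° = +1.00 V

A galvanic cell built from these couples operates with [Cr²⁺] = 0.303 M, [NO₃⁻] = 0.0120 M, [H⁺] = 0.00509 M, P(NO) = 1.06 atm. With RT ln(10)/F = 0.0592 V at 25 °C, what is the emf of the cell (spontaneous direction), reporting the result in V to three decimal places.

NO₃⁻/NO is the cathode (higher E°), Cr²⁺/Cr the anode: E°cell = +1.00 − (-0.91) = +1.91 V, n = 6.
Overall: 2 NO₃⁻(aq) + 8 H⁺(aq) + 3 Cr(s) → 2 NO(g) + 4 H₂O(l) + 3 Cr²⁺(aq)
Q = P(NO)^2·[Cr²⁺]^3 / ([NO₃⁻]^2·[H⁺]^8); log Q = 20.683.
E = E° − (0.0592/n) log Q = +1.91 − (0.0592/6)(20.683) = +1.706 V.

+1.706 V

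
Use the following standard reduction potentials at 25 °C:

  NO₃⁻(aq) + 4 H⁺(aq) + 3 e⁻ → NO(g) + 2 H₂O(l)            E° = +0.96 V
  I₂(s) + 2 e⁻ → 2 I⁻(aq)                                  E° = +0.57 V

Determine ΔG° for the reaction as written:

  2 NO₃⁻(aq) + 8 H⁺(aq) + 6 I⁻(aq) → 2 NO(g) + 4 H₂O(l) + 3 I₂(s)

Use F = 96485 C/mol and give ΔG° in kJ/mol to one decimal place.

-225.8 kJ/mol

As written, NO₃⁻/NO is reduced (cathode) and I₂/I⁻ is oxidised (anode), so E°cell = (+0.96) − (+0.57) = +0.39 V.
Balancing electrons gives n = 6.
ΔG° = −nFE° = −(6)(96485)(+0.39) = -225,775 J = -225.8 kJ/mol.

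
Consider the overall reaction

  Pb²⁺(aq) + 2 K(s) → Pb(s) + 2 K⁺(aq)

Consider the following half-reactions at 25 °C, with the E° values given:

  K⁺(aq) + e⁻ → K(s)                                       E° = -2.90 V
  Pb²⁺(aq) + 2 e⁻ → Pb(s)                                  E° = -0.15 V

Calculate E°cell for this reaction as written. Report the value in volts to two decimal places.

The Pb²⁺/Pb couple has the higher reduction potential, so it is the cathode; K⁺/K is oxidised at the anode.
E°cell = E°(cathode) − E°(anode) = (-0.15) − (-2.90) = +2.75 V.

+2.75 V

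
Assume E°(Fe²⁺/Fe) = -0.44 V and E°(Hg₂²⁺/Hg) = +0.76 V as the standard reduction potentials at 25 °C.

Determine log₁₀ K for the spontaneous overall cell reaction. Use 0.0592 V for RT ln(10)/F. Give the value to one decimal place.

Cathode: Hg₂²⁺/Hg; anode: Fe²⁺/Fe. E°cell = +1.20 V, n = 2.
log K = nE°cell / 0.0592 = (2)(+1.20) / 0.0592 = 40.5.

40.5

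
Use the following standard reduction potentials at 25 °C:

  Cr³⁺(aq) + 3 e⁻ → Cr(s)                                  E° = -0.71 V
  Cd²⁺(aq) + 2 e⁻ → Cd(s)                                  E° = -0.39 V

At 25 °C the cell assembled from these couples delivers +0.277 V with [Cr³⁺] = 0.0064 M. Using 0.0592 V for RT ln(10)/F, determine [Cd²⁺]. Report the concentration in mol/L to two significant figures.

0.0012 M

Cd²⁺/Cd is the cathode, Cr³⁺/Cr the anode: E°cell = +0.32 V, n = 6.
Overall reaction: 3 Cd²⁺(aq) + 2 Cr(s) → 3 Cd(s) + 2 Cr³⁺(aq); Q = [Cr³⁺]^2/[Cd²⁺]^3.
From E = E° − (0.0592/n) log Q: log Q = (E° − E)·n/0.0592 = (+0.32 − (+0.277))·6/0.0592 = 4.3581.
So 3·log[Cd²⁺] = 2·log(0.0064) − log Q = -4.3876 − (4.3581) = -8.7457; log[Cd²⁺] = -8.7457 / 3 = -2.9152; [Cd²⁺] = 10^(-2.9152) ≈ 0.0012 M.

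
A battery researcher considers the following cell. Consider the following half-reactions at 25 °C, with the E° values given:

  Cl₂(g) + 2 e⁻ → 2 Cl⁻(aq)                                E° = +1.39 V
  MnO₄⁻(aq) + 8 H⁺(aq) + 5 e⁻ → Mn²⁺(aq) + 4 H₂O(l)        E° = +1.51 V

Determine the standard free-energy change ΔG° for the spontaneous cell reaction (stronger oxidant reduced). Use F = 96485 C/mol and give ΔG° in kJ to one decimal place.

MnO₄⁻/Mn²⁺ (E° = +1.51 V) is the cathode; Cl₂/Cl⁻ (E° = +1.39 V) is the anode, so E°cell = +0.12 V.
Balancing electrons gives n = 10 (lcm of 5 and 2).
ΔG° = −nFE° = −(10)(96485)(+0.12) = -115,782 J = -115.8 kJ.

-115.8 kJ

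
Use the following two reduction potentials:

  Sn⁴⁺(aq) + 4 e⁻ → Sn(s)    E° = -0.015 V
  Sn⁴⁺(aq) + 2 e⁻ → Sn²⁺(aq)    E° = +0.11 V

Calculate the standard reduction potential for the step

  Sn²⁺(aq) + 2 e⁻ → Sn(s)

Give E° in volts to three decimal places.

-0.140 V

Sequential free energies add, so n₃E°₃ = n₁E°₁ + n₂E°₂.
With n₃ = 4, and the known step contributing 2×(+0.11) V, the unknown satisfies 2·E° = 4×(-0.015) − 2×(+0.11) = -0.280.
E° = -0.280 / 2 = -0.140 V.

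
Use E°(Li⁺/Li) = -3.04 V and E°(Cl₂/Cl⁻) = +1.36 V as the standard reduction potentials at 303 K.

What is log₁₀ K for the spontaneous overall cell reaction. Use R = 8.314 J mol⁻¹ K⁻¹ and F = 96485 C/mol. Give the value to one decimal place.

146.4

Cathode: Cl₂/Cl⁻; anode: Li⁺/Li. E°cell = (+1.36) − (-3.04) = +4.40 V, with n = 2.
ΔG° = −nFE° = −RT ln K, so ln K = nFE°/(RT) = (2)(96485)(+4.40) / ((8.314)(303)) = 337.047.
log₁₀ K = 337.047 / ln 10 = 146.4.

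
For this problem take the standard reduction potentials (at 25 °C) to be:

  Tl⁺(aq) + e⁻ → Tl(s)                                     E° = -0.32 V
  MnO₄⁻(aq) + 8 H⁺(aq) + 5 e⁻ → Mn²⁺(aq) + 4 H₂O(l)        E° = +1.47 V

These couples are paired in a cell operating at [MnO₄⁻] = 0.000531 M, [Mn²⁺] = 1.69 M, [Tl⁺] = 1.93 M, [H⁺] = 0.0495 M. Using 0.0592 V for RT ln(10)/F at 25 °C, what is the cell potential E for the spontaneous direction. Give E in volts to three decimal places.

+1.608 V

MnO₄⁻/Mn²⁺ is the cathode (higher E°), Tl⁺/Tl the anode: E°cell = +1.47 − (-0.32) = +1.79 V, n = 5.
Overall: MnO₄⁻(aq) + 8 H⁺(aq) + 5 Tl(s) → Mn²⁺(aq) + 4 H₂O(l) + 5 Tl⁺(aq)
Q = [Mn²⁺]·[Tl⁺]^5 / ([MnO₄⁻]·[H⁺]^8); log Q = 15.374.
E = E° − (0.0592/n) log Q = +1.79 − (0.0592/5)(15.374) = +1.608 V.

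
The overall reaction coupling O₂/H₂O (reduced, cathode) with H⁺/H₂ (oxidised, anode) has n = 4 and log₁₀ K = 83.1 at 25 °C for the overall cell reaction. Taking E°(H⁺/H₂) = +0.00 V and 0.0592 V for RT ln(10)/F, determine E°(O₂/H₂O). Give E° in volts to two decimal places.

E°cell = (0.0592/n)·log K = (0.0592/4)(83.1) = +1.230 V.
Since O₂/H₂O is the cathode and H⁺/H₂ the anode, E°cell = E°(O₂/H₂O) − E°(H⁺/H₂).
So E°(O₂/H₂O) = E°cell + E°(H⁺/H₂) = +1.230 + (+0.00) = +1.23 V.

+1.23 V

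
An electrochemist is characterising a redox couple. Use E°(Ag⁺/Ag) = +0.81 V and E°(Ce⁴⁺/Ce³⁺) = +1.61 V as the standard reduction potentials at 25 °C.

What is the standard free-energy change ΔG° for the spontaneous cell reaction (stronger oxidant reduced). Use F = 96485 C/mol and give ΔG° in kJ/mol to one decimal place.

Ce⁴⁺/Ce³⁺ (E° = +1.61 V) is the cathode; Ag⁺/Ag (E° = +0.81 V) is the anode, so E°cell = +0.80 V.
Balancing electrons gives n = 1 (lcm of 1 and 1).
ΔG° = −nFE° = −(1)(96485)(+0.80) = -77,188 J = -77.2 kJ/mol.

-77.2 kJ/mol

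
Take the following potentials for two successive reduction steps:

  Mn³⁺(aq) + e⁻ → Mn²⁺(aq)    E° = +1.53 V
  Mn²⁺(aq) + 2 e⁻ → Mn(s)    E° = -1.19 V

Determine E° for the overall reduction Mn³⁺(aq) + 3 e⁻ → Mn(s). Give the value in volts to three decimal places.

Since ΔG° = −nFE° is additive over sequential reductions, n₃E°₃ = n₁E°₁ + n₂E°₂.
E°₃ = (1×+1.53 + 2×-1.19) / 3 = (-0.850) / 3 = -0.283 V.

-0.283 V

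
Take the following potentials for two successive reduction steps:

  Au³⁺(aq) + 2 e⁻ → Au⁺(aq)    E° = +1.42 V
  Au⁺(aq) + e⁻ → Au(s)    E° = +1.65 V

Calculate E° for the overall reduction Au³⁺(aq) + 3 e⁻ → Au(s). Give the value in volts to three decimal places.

+1.497 V

Since ΔG° = −nFE° is additive over sequential reductions, n₃E°₃ = n₁E°₁ + n₂E°₂.
E°₃ = (2×+1.42 + 1×+1.65) / 3 = (+4.490) / 3 = +1.497 V.
Simply averaging or adding the two E° values would be wrong; the electron-weighted sum is required.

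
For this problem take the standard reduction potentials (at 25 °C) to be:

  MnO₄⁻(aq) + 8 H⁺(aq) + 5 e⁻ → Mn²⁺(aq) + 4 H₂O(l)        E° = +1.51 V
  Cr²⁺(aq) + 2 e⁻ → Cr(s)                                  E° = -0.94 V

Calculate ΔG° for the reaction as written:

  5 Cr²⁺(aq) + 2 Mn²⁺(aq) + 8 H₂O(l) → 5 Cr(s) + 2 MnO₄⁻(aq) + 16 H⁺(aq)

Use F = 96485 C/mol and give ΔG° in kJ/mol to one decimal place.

+2363.9 kJ/mol

As written, Cr²⁺/Cr is reduced (cathode) and MnO₄⁻/Mn²⁺ is oxidised (anode), so E°cell = (-0.94) − (+1.51) = -2.45 V.
Balancing electrons gives n = 10.
ΔG° = −nFE° = −(10)(96485)(-2.45) = 2,363,882 J = +2363.9 kJ/mol.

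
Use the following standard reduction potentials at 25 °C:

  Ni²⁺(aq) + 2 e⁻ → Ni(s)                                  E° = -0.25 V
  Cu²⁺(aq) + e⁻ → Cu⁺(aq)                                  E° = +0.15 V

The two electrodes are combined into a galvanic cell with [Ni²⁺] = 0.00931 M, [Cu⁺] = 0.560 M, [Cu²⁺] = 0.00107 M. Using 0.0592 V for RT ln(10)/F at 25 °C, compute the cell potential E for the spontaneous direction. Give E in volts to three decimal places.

Cu²⁺/Cu⁺ is the cathode (higher E°), Ni²⁺/Ni the anode: E°cell = +0.15 − (-0.25) = +0.40 V, n = 2.
Overall: 2 Cu²⁺(aq) + Ni(s) → 2 Cu⁺(aq) + Ni²⁺(aq)
Q = [Cu⁺]^2·[Ni²⁺] / ([Cu²⁺]^2); log Q = 3.407.
E = E° − (0.0592/n) log Q = +0.40 − (0.0592/2)(3.407) = +0.299 V.

+0.299 V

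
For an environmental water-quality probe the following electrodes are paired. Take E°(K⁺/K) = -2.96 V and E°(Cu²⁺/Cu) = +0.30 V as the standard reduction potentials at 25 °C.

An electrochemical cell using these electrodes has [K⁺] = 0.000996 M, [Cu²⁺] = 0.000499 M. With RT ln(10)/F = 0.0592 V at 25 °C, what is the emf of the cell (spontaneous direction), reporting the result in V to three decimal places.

+3.340 V

Cu²⁺/Cu is the cathode (higher E°), K⁺/K the anode: E°cell = +0.30 − (-2.96) = +3.26 V, n = 2.
Overall: Cu²⁺(aq) + 2 K(s) → Cu(s) + 2 K⁺(aq)
Q = [K⁺]^2 / ([Cu²⁺]); log Q = -2.702.
E = E° − (0.0592/n) log Q = +3.26 − (0.0592/2)(-2.702) = +3.340 V.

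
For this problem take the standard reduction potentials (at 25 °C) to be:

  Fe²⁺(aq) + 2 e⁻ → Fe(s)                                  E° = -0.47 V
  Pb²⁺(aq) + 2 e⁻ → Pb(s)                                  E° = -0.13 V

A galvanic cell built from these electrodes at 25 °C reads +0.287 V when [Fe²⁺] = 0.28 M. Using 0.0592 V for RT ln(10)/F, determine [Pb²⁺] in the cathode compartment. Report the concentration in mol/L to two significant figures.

Pb²⁺/Pb is the cathode, Fe²⁺/Fe the anode: E°cell = +0.34 V, n = 2.
Overall reaction: Pb²⁺(aq) + Fe(s) → Pb(s) + Fe²⁺(aq); Q = [Fe²⁺]^1/[Pb²⁺]^1.
From E = E° − (0.0592/n) log Q: log Q = (E° − E)·n/0.0592 = (+0.34 − (+0.287))·2/0.0592 = 1.7905.
So 1·log[Pb²⁺] = 1·log(0.28) − log Q = -0.5528 − (1.7905) = -2.3433; [Pb²⁺] = 10^(-2.3433) ≈ 0.0045 M.

0.0045 M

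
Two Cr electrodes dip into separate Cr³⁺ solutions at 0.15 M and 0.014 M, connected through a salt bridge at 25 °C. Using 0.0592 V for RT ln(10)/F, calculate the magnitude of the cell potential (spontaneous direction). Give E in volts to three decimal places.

+0.020 V

For a concentration cell E°cell = 0. The 0.15 M side is the cathode (reduction is favoured where [Cr³⁺] is higher).
With n = 3, E = −(0.0592/3) log([Cr³⁺]ₐₙ/[Cr³⁺]꜀ₐₜ) = −(0.0592/3) log(0.014/0.15) = −(0.0592/3)(-1.030) = +0.020 V.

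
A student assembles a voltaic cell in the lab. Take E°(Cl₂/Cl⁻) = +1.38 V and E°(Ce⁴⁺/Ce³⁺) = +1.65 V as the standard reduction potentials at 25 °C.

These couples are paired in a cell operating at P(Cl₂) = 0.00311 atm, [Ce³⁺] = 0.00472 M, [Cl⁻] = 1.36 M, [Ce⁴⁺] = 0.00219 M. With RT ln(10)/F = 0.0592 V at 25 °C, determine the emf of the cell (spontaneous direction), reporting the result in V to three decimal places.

Ce⁴⁺/Ce³⁺ is the cathode (higher E°), Cl₂/Cl⁻ the anode: E°cell = +1.65 − (+1.38) = +0.27 V, n = 2.
Overall: 2 Ce⁴⁺(aq) + 2 Cl⁻(aq) → 2 Ce³⁺(aq) + Cl₂(g)
Q = [Ce³⁺]^2·P(Cl₂) / ([Ce⁴⁺]^2·[Cl⁻]^2); log Q = -2.107.
E = E° − (0.0592/n) log Q = +0.27 − (0.0592/2)(-2.107) = +0.332 V.

+0.332 V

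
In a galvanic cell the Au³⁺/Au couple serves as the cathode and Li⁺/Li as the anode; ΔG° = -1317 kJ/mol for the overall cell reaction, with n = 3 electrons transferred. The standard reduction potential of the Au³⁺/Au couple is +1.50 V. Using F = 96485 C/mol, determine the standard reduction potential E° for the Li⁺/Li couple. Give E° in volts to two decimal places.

-3.05 V

E°cell = −ΔG°/(nF) = −(-1317×10³)/((3)(96485)) = +4.550 V.
Since Au³⁺/Au is the cathode and Li⁺/Li the anode, E°cell = E°(Au³⁺/Au) − E°(Li⁺/Li).
So E°(Li⁺/Li) = E°(Au³⁺/Au) − E°cell = (+1.50) − (+4.550) = -3.05 V.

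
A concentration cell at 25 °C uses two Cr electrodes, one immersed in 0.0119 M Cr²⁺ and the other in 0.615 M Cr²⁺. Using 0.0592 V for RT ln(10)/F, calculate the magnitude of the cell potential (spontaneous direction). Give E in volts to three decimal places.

For a concentration cell E°cell = 0. The 0.615 M side is the cathode (reduction is favoured where [Cr²⁺] is higher).
With n = 2, E = −(0.0592/2) log([Cr²⁺]ₐₙ/[Cr²⁺]꜀ₐₜ) = −(0.0592/2) log(0.0119/0.615) = −(0.0592/2)(-1.713) = +0.051 V.

+0.051 V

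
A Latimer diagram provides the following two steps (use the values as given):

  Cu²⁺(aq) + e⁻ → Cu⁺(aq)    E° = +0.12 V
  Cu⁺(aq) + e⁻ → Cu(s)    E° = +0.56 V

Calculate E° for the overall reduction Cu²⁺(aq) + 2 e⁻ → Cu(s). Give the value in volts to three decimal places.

Since ΔG° = −nFE° is additive over sequential reductions, n₃E°₃ = n₁E°₁ + n₂E°₂.
E°₃ = (1×+0.12 + 1×+0.56) / 2 = (+0.680) / 2 = +0.340 V.

+0.340 V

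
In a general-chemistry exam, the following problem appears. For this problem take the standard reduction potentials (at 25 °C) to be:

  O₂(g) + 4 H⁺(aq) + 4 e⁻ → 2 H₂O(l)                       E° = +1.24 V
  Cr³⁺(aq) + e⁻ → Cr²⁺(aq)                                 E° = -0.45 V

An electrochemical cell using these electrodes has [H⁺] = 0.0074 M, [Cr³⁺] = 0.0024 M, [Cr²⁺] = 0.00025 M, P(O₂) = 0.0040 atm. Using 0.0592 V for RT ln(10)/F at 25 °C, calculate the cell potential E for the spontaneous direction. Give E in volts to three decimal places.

O₂/H₂O is the cathode (higher E°), Cr³⁺/Cr²⁺ the anode: E°cell = +1.24 − (-0.45) = +1.69 V, n = 4.
Overall: O₂(g) + 4 H⁺(aq) + 4 Cr²⁺(aq) → 2 H₂O(l) + 4 Cr³⁺(aq)
Q = [Cr³⁺]^4 / (P(O₂)·[H⁺]^4·[Cr²⁺]^4); log Q = 14.850.
E = E° − (0.0592/n) log Q = +1.69 − (0.0592/4)(14.850) = +1.470 V.

+1.470 V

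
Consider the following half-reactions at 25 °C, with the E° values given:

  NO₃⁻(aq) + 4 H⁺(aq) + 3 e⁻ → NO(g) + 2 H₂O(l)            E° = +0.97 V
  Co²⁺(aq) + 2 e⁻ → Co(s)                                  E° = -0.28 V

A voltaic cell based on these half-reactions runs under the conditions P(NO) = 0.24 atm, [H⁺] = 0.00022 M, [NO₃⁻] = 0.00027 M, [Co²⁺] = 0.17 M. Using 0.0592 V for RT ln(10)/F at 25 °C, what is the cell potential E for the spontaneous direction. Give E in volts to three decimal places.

NO₃⁻/NO is the cathode (higher E°), Co²⁺/Co the anode: E°cell = +0.97 − (-0.28) = +1.25 V, n = 6.
Overall: 2 NO₃⁻(aq) + 8 H⁺(aq) + 3 Co(s) → 2 NO(g) + 4 H₂O(l) + 3 Co²⁺(aq)
Q = P(NO)^2·[Co²⁺]^3 / ([NO₃⁻]^2·[H⁺]^8); log Q = 32.850.
E = E° − (0.0592/n) log Q = +1.25 − (0.0592/6)(32.850) = +0.926 V.

+0.926 V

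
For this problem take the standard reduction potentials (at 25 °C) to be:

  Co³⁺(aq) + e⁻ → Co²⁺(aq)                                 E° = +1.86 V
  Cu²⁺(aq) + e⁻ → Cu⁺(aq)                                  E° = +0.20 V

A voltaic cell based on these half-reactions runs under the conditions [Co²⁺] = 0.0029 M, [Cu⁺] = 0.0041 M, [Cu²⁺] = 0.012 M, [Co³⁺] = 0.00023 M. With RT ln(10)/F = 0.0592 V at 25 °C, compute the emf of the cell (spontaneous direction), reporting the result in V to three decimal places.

+1.567 V

Co³⁺/Co²⁺ is the cathode (higher E°), Cu²⁺/Cu⁺ the anode: E°cell = +1.86 − (+0.20) = +1.66 V, n = 1.
Overall: Co³⁺(aq) + Cu⁺(aq) → Co²⁺(aq) + Cu²⁺(aq)
Q = [Co²⁺]·[Cu²⁺] / ([Co³⁺]·[Cu⁺]); log Q = 1.567.
E = E° − (0.0592/n) log Q = +1.66 − (0.0592/1)(1.567) = +1.567 V.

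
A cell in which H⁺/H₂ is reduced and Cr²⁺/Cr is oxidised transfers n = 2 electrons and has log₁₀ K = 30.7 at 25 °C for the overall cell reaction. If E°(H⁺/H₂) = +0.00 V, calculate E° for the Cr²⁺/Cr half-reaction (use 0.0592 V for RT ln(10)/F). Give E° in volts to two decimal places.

-0.91 V

E°cell = (0.0592/n)·log K = (0.0592/2)(30.7) = +0.909 V.
Since H⁺/H₂ is the cathode and Cr²⁺/Cr the anode, E°cell = E°(H⁺/H₂) − E°(Cr²⁺/Cr).
So E°(Cr²⁺/Cr) = E°(H⁺/H₂) − E°cell = (+0.00) − (+0.909) = -0.91 V.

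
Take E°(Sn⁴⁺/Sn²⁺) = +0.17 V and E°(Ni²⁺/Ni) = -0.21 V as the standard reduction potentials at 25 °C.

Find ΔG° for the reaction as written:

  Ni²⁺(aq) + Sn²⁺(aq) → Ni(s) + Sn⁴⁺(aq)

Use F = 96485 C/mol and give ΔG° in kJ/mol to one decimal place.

+73.3 kJ/mol

As written, Ni²⁺/Ni is reduced (cathode) and Sn⁴⁺/Sn²⁺ is oxidised (anode), so E°cell = (-0.21) − (+0.17) = -0.38 V.
Balancing electrons gives n = 2.
ΔG° = −nFE° = −(2)(96485)(-0.38) = 73,329 J = +73.3 kJ/mol.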